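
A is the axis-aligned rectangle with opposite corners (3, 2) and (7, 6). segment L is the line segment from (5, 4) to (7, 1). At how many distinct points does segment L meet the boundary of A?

The segment meets the boundary at (6.333,2).

1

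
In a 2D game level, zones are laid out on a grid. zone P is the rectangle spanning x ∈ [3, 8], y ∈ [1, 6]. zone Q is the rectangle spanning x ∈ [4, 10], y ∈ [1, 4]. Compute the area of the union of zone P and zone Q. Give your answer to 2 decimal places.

By inclusion–exclusion:
Individual areas: |zone P| = 25, |zone Q| = 18.
|zone P∩zone Q|: x∈[4,8], y∈[1,4] → 4·3 = 12.
|zone P ∪ zone Q| = 43 − 12 = 31.00.

31.00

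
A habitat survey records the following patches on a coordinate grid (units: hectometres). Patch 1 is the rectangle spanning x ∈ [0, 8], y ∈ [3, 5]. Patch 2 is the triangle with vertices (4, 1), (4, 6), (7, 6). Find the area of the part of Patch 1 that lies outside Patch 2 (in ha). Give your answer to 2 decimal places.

12.40

|Patch 1| = 16, |Patch 1∩Patch 2| = 3.6.
|Patch 1 ∖ Patch 2| = |Patch 1| − |Patch 1∩Patch 2| = 16 − 3.6 = 12.40.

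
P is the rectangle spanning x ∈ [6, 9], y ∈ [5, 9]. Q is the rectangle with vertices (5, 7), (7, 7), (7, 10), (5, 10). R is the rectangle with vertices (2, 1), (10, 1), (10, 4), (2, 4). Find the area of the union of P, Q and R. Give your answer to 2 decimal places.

By inclusion–exclusion:
Individual areas: |P| = 12, |Q| = 6, |R| = 24.
|P∩Q|: x∈[6,7], y∈[7,9] → 1·2 = 2.
|P∩R| = 0 (no overlap).
|Q∩R| = 0 (no overlap).
|P∩Q∩R| = 0.
|P ∪ Q ∪ R| = 42 − 2 + 0 = 40.00.

40.00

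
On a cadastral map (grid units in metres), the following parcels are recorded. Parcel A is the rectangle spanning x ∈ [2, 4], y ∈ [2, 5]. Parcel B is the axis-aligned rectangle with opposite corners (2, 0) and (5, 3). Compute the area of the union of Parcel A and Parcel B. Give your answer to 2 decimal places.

By inclusion–exclusion:
Individual areas: |Parcel A| = 6, |Parcel B| = 9.
|Parcel A∩Parcel B|: x∈[2,4], y∈[2,3] → 2·1 = 2.
|Parcel A ∪ Parcel B| = 15 − 2 = 13.00.

13.00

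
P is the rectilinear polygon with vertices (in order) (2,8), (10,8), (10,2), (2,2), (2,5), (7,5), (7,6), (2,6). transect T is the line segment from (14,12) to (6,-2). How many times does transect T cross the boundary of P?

The segment meets the boundary at (8.286,2), (10,5).

2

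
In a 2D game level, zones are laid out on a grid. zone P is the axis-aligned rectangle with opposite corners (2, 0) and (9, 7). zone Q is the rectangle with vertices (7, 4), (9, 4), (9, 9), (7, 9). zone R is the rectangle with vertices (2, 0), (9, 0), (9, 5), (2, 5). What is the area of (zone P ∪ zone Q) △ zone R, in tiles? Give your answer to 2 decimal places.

18.00

|zone P ∪ zone Q| = 53.
|(zone P ∪ zone Q) ∩ zone R| = 35.
|(zone P ∪ zone Q) △ zone R| = 53 + 35 − 70 = 18.00.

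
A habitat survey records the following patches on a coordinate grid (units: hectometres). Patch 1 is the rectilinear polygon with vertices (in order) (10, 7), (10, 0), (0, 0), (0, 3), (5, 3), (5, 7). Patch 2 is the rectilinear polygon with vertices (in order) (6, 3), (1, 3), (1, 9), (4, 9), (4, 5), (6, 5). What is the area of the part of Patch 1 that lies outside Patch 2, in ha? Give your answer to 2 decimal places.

|Patch 1| = 50, |Patch 1∩Patch 2| = 2.
|Patch 1 ∖ Patch 2| = |Patch 1| − |Patch 1∩Patch 2| = 50 − 2 = 48.00.

48.00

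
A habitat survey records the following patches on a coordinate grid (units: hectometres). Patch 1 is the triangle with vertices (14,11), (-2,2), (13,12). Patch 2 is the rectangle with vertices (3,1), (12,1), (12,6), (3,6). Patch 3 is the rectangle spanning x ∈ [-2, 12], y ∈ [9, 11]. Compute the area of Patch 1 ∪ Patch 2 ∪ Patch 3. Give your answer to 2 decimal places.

81.26

By inclusion–exclusion:
Individual areas: |Patch 1| = 12.5, |Patch 2| = 45, |Patch 3| = 28.
|Patch 1∩Patch 2| = 0.9201.
|Patch 1∩Patch 3| = 3.3194.
|Patch 2∩Patch 3| = 0 (no overlap).
|Patch 1∩Patch 2∩Patch 3| = 0.
|Patch 1 ∪ Patch 2 ∪ Patch 3| = 85.5 − 4.2396 + 0 = 81.26.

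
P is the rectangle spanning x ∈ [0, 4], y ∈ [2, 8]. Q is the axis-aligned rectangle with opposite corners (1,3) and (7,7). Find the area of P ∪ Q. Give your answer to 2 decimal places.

By inclusion–exclusion:
Individual areas: |P| = 24, |Q| = 24.
|P∩Q|: x∈[1,4], y∈[3,7] → 3·4 = 12.
|P ∪ Q| = 48 − 12 = 36.00.

36.00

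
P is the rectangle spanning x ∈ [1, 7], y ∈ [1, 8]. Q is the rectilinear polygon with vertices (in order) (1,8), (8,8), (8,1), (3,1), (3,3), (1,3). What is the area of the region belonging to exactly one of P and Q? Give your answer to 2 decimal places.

|P| = 42, |Q| = 45, |P∩Q| = 38.
|P △ Q| = |P| + |Q| − 2·|P∩Q| = 42 + 45 − 76 = 11.00.

11.00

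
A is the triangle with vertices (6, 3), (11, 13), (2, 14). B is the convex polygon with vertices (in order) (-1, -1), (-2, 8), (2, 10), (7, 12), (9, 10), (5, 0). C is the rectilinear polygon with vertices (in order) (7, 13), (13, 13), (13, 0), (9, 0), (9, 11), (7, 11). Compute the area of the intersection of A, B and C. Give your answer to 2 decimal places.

0.50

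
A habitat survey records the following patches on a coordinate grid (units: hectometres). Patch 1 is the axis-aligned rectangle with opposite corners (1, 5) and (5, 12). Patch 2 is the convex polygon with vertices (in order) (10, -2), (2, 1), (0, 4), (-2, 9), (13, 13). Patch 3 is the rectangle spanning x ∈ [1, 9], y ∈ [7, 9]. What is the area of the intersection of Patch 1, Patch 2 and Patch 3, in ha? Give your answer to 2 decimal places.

8.00

The intersection is the polygon with vertices (1,9), (5,9), (5,7), (1,7).
By the shoelace formula its area is 8.00.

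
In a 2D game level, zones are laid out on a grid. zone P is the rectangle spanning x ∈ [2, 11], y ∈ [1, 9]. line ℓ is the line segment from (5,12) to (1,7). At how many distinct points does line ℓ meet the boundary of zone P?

2

The segment meets the boundary at (2,8.25), (2.6,9).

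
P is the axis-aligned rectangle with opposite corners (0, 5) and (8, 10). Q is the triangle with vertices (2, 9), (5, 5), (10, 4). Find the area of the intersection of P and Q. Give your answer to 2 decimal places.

6.75

The intersection is the polygon with vertices (8,5), (5,5), (2,9), (8,5.25).
By the shoelace formula its area is 6.75.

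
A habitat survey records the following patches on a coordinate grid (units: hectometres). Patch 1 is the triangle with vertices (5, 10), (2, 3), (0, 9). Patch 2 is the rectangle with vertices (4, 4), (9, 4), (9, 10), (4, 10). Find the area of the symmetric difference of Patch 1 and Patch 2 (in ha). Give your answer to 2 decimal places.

|Patch 1| = 16, |Patch 2| = 30, |Patch 1∩Patch 2| = 1.0667.
|Patch 1 △ Patch 2| = |Patch 1| + |Patch 2| − 2·|Patch 1∩Patch 2| = 16 + 30 − 2.1333 = 43.87.

43.87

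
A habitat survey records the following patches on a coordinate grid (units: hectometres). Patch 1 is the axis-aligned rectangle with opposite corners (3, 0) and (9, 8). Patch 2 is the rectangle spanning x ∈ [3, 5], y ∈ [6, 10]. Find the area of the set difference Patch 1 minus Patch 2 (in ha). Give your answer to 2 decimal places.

|Patch 1∩Patch 2|: x∈[3,5], y∈[6,8] → 2·2 = 4.
|Patch 1| = 48.
|Patch 1 ∖ Patch 2| = |Patch 1| − |Patch 1∩Patch 2| = 48 − 4 = 44.00.

44.00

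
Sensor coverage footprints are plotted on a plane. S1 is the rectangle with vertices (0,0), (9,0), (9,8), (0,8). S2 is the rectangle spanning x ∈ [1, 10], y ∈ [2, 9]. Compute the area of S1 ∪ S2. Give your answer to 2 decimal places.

87.00

By inclusion–exclusion:
Individual areas: |S1| = 72, |S2| = 63.
|S1∩S2|: x∈[1,9], y∈[2,8] → 8·6 = 48.
|S1 ∪ S2| = 135 − 48 = 87.00.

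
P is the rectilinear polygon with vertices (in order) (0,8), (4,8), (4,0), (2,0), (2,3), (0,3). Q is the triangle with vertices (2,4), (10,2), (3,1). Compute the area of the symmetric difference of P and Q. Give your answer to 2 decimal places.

|P| = 26, |Q| = 11, |P∩Q| = 3.9286.
|P △ Q| = |P| + |Q| − 2·|P∩Q| = 26 + 11 − 7.8571 = 29.14.

29.14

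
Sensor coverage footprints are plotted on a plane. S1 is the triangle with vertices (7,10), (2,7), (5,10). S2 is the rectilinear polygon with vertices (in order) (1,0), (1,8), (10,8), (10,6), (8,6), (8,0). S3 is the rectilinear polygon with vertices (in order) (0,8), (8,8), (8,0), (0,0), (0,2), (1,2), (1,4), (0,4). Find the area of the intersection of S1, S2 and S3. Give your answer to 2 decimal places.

The intersection is the polygon with vertices (3,8), (3.667,8), (2,7).
By the shoelace formula its area is 0.33.

0.33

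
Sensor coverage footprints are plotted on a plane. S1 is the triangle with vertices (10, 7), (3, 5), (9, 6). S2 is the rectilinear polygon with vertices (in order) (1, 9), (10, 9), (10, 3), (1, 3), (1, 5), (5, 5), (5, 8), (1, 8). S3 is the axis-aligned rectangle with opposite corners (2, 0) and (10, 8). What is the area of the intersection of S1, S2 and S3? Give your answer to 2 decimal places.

2.26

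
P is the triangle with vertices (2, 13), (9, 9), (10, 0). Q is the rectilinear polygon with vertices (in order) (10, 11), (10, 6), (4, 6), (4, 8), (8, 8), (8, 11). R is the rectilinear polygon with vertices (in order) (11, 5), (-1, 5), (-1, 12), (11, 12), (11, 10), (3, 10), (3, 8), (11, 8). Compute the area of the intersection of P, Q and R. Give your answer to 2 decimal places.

7.06

The intersection is the polygon with vertices (9.333,6), (6.308,6), (5.077,8), (8,8), (9.111,8).
By the shoelace formula its area is 7.06.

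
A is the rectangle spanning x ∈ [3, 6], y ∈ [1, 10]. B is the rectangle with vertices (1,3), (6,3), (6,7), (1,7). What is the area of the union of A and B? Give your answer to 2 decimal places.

By inclusion–exclusion:
Individual areas: |A| = 27, |B| = 20.
|A∩B|: x∈[3,6], y∈[3,7] → 3·4 = 12.
|A ∪ B| = 47 − 12 = 35.00.

35.00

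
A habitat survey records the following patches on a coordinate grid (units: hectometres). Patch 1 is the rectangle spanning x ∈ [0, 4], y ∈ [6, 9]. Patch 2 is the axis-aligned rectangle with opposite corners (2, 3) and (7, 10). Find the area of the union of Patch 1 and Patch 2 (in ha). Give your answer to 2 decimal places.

By inclusion–exclusion:
Individual areas: |Patch 1| = 12, |Patch 2| = 35.
|Patch 1∩Patch 2|: x∈[2,4], y∈[6,9] → 2·3 = 6.
|Patch 1 ∪ Patch 2| = 47 − 6 = 41.00.

41.00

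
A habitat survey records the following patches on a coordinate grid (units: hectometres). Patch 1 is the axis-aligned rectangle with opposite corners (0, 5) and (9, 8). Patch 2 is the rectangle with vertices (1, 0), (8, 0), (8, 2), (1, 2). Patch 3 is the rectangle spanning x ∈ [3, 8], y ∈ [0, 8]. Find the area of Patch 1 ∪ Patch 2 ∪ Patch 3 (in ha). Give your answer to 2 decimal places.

56.00

By inclusion–exclusion:
Individual areas: |Patch 1| = 27, |Patch 2| = 14, |Patch 3| = 40.
|Patch 1∩Patch 2| = 0 (no overlap).
|Patch 1∩Patch 3|: x∈[3,8], y∈[5,8] → 5·3 = 15.
|Patch 2∩Patch 3|: x∈[3,8], y∈[0,2] → 5·2 = 10.
|Patch 1∩Patch 2∩Patch 3| = 0.
|Patch 1 ∪ Patch 2 ∪ Patch 3| = 81 − 25 + 0 = 56.00.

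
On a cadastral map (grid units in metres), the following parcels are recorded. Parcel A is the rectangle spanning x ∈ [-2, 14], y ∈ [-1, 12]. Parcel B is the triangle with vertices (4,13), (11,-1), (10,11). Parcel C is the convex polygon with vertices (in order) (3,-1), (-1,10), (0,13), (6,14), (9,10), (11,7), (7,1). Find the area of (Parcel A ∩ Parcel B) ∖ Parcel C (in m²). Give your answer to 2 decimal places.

9.88

|Parcel A ∩ Parcel B| = 33.75.
|(Parcel A ∩ Parcel B) ∩ Parcel C| = 23.8743.
|(Parcel A ∩ Parcel B) ∖ Parcel C| = 33.75 − 23.8743 = 9.88.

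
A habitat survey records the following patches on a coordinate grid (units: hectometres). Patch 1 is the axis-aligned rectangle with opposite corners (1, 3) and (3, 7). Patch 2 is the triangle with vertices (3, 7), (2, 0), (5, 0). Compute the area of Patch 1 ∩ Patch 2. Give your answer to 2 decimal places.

The intersection is the polygon with vertices (3,3), (2.429,3), (3,7).
By the shoelace formula its area is 1.14.

1.14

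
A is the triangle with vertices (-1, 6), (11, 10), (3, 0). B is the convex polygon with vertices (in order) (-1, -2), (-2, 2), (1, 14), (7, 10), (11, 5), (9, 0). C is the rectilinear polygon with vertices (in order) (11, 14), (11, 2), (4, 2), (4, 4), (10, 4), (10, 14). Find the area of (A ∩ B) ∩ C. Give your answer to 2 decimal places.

2.80

The region (A ∩ B) ∩ C is the polygon with vertices (4.6,2), (4,2), (4,4), (6.2,4).
By the shoelace formula its area is 2.80.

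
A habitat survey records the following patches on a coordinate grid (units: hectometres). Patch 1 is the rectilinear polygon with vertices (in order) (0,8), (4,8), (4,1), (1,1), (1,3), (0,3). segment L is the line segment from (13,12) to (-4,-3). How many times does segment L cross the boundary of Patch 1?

The segment meets the boundary at (1,1.412), (4,4.059).

2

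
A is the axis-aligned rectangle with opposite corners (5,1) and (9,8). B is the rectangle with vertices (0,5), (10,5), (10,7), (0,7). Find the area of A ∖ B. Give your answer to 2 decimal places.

20.00

|A∩B|: x∈[5,9], y∈[5,7] → 4·2 = 8.
|A| = 28.
|A ∖ B| = |A| − |A∩B| = 28 − 8 = 20.00.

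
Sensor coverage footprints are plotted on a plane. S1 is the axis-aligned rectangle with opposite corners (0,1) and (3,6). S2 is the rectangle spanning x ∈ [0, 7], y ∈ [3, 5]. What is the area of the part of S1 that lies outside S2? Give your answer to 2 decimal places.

9.00

|S1∩S2|: x∈[0,3], y∈[3,5] → 3·2 = 6.
|S1| = 15.
|S1 ∖ S2| = |S1| − |S1∩S2| = 15 − 6 = 9.00.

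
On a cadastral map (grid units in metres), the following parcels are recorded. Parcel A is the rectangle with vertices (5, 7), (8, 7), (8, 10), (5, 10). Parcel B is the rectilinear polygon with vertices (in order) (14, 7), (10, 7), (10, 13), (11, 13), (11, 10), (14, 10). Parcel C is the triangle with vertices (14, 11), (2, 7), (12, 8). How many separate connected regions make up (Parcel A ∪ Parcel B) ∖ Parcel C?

4

(Parcel A ∪ Parcel B) ∖ Parcel C splits into 4 disjoint pieces (area 1.35, area 4.5, area 6.4667, area 3.1667).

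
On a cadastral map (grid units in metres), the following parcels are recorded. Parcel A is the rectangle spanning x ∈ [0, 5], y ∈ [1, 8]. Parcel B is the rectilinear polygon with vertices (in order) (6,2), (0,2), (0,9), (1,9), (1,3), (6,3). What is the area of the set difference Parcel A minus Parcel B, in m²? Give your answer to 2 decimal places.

25.00

|Parcel A| = 35, |Parcel A∩Parcel B| = 10.
|Parcel A ∖ Parcel B| = |Parcel A| − |Parcel A∩Parcel B| = 35 − 10 = 25.00.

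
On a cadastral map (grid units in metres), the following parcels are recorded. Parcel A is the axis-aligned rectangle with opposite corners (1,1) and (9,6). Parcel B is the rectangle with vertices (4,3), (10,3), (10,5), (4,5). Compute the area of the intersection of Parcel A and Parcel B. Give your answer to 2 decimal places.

10.00

|Parcel A∩Parcel B|: x∈[4,9], y∈[3,5] → 5·2 = 10.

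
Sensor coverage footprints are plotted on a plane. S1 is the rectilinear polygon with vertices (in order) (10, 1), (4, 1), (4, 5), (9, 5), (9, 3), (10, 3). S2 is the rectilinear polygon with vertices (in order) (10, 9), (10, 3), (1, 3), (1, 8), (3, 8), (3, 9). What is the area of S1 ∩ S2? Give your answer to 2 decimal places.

10.00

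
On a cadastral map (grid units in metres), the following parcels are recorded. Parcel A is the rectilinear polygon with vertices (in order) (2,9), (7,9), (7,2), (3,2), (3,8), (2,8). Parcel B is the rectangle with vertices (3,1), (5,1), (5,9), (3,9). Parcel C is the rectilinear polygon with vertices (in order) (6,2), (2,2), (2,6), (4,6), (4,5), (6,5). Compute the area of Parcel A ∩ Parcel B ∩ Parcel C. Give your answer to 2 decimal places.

The intersection is the polygon with vertices (5,2), (3,2), (3,6), (4,6), (4,5), (5,5).
By the shoelace formula its area is 7.00.

7.00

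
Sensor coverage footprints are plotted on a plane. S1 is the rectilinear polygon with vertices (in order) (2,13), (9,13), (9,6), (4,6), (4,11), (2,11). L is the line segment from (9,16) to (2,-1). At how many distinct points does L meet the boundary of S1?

2

The segment meets the boundary at (4.882,6), (7.765,13).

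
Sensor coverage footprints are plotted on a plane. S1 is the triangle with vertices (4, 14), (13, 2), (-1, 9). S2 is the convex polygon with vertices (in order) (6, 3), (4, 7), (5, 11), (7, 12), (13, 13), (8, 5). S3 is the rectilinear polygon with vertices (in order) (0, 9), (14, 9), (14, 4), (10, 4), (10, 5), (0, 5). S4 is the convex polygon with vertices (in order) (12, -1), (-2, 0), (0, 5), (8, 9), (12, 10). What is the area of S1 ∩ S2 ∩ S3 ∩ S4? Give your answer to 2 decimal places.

The intersection is the polygon with vertices (7,5), (4.333,6.333), (4,7), (7.818,8.909), (9.25,7), (8,5).
By the shoelace formula its area is 11.93.

11.93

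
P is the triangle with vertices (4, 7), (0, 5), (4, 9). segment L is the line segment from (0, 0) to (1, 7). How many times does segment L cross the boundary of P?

2

The segment meets the boundary at (0.833,5.833), (0.769,5.385).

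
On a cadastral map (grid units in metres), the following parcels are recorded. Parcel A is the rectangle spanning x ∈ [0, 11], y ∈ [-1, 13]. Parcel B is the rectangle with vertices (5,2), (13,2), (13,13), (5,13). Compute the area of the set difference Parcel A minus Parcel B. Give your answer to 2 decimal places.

|Parcel A∩Parcel B|: x∈[5,11], y∈[2,13] → 6·11 = 66.
|Parcel A| = 154.
|Parcel A ∖ Parcel B| = |Parcel A| − |Parcel A∩Parcel B| = 154 − 66 = 88.00.

88.00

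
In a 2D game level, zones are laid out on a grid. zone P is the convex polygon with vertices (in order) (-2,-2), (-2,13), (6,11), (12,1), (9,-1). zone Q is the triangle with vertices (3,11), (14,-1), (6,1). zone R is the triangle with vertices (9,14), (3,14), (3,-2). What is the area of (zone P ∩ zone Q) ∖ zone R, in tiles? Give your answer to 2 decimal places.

|zone P ∩ zone Q| = 34.0622.
|(zone P ∩ zone Q) ∩ zone R| = 8.4046.
|(zone P ∩ zone Q) ∖ zone R| = 34.0622 − 8.4046 = 25.66.

25.66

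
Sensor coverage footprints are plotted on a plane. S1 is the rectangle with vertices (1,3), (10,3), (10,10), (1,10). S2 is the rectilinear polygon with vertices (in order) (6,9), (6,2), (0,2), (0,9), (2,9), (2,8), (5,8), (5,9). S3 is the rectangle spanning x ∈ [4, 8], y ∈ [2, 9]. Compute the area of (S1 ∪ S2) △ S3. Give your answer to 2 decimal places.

51.00

|S1 ∪ S2| = 75.
|(S1 ∪ S2) ∩ S3| = 26.
|(S1 ∪ S2) △ S3| = 75 + 28 − 52 = 51.00.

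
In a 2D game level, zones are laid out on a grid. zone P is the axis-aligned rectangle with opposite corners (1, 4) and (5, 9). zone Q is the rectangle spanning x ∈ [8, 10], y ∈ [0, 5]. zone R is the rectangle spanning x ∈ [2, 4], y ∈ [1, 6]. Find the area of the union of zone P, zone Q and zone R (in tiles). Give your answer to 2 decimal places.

By inclusion–exclusion:
Individual areas: |zone P| = 20, |zone Q| = 10, |zone R| = 10.
|zone P∩zone Q| = 0 (no overlap).
|zone P∩zone R|: x∈[2,4], y∈[4,6] → 2·2 = 4.
|zone Q∩zone R| = 0 (no overlap).
|zone P∩zone Q∩zone R| = 0.
|zone P ∪ zone Q ∪ zone R| = 40 − 4 + 0 = 36.00.

36.00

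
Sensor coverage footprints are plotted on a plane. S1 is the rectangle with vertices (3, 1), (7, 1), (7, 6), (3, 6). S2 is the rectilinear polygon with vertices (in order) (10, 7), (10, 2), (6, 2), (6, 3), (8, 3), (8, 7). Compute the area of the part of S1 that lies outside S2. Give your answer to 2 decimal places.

|S1| = 20, |S1∩S2| = 1.
|S1 ∖ S2| = |S1| − |S1∩S2| = 20 − 1 = 19.00.

19.00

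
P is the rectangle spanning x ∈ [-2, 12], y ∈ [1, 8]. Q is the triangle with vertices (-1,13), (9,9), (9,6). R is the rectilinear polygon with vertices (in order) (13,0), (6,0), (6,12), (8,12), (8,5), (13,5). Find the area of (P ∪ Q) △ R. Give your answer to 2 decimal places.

91.96

|P ∪ Q| = 110.1429.
|(P ∪ Q) ∩ R| = 33.5929.
|(P ∪ Q) △ R| = 110.1429 + 49 − 67.1857 = 91.96.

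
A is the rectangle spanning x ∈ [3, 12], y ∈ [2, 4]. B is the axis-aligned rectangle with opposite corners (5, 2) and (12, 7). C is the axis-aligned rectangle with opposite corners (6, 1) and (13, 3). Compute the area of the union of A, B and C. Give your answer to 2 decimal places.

47.00

By inclusion–exclusion:
Individual areas: |A| = 18, |B| = 35, |C| = 14.
|A∩B|: x∈[5,12], y∈[2,4] → 7·2 = 14.
|A∩C|: x∈[6,12], y∈[2,3] → 6·1 = 6.
|B∩C|: x∈[6,12], y∈[2,3] → 6·1 = 6.
|A∩B∩C| = 6.
|A ∪ B ∪ C| = 67 − 26 + 6 = 47.00.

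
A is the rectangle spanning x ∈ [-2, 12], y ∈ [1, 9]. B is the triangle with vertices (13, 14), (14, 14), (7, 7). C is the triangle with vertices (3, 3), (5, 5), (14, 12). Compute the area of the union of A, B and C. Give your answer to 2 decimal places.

115.50

By inclusion–exclusion:
Individual areas: |A| = 112, |B| = 3.5, |C| = 2.
|A∩B| = 0.2857.
|A∩C| = 1.7143.
|B∩C| = 0.
|A∩B∩C| = 0.
|A ∪ B ∪ C| = 117.5 − 2 + 0 = 115.50.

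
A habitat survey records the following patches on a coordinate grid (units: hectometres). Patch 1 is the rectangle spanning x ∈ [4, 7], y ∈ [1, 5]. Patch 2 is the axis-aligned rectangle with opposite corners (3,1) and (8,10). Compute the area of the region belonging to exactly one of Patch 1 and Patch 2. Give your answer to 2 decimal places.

|Patch 1∩Patch 2|: x∈[4,7], y∈[1,5] → 3·4 = 12.
|Patch 1 △ Patch 2| = |Patch 1| + |Patch 2| − 2·|Patch 1∩Patch 2| = 12 + 45 − 24 = 33.00.

33.00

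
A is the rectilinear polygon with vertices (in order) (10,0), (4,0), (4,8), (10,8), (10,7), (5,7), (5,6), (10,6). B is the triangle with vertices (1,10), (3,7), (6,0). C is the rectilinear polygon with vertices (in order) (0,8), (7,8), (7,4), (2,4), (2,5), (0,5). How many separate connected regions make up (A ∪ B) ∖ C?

(A ∪ B) ∖ C splits into 3 disjoint pieces (area 30, area 0.3333, area 3).

3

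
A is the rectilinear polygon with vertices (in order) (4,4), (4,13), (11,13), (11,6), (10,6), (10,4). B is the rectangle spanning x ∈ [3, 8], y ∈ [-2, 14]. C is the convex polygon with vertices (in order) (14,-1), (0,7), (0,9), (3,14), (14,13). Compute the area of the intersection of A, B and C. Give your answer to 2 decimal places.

The intersection is the polygon with vertices (8,13), (8,4), (5.25,4), (4,4.714), (4,13).
By the shoelace formula its area is 35.55.

35.55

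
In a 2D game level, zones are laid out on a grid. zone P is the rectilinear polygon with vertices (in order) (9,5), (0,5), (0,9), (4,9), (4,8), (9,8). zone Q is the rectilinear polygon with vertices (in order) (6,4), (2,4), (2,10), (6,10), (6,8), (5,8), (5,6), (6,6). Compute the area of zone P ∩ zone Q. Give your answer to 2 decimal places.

12.00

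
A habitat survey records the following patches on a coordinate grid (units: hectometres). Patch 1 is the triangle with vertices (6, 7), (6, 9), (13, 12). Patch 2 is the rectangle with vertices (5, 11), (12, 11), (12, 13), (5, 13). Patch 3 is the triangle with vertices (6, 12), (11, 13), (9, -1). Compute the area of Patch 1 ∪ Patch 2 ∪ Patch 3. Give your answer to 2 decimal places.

By inclusion–exclusion:
Individual areas: |Patch 1| = 7, |Patch 2| = 14, |Patch 3| = 34.
|Patch 1∩Patch 2| = 0.3238.
|Patch 1∩Patch 3| = 4.6904.
|Patch 2∩Patch 3| = 7.0989.
|Patch 1∩Patch 2∩Patch 3| = 0.0005.
|Patch 1 ∪ Patch 2 ∪ Patch 3| = 55 − 12.1131 + 0.0005 = 42.89.

42.89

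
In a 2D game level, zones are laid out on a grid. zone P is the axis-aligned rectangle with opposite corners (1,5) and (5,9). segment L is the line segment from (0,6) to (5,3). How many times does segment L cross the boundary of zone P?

2

The segment meets the boundary at (1.667,5), (1,5.4).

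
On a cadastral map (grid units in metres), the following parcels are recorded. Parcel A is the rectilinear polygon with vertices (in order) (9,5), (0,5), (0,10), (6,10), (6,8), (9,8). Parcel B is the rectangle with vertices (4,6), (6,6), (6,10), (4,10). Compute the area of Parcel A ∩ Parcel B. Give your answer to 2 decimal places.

8.00

The intersection is the polygon with vertices (6,10), (6,8), (6,6), (4,6), (4,10).
By the shoelace formula its area is 8.00.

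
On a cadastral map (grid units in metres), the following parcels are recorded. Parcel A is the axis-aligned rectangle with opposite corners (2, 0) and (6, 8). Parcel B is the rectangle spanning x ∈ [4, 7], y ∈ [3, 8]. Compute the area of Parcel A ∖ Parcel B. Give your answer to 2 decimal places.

|Parcel A∩Parcel B|: x∈[4,6], y∈[3,8] → 2·5 = 10.
|Parcel A| = 32.
|Parcel A ∖ Parcel B| = |Parcel A| − |Parcel A∩Parcel B| = 32 − 10 = 22.00.

22.00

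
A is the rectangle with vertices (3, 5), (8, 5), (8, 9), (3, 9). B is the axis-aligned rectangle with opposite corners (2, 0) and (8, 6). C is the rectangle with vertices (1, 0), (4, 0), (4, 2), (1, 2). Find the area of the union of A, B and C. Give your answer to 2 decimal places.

53.00

By inclusion–exclusion:
Individual areas: |A| = 20, |B| = 36, |C| = 6.
|A∩B|: x∈[3,8], y∈[5,6] → 5·1 = 5.
|A∩C| = 0 (no overlap).
|B∩C|: x∈[2,4], y∈[0,2] → 2·2 = 4.
|A∩B∩C| = 0.
|A ∪ B ∪ C| = 62 − 9 + 0 = 53.00.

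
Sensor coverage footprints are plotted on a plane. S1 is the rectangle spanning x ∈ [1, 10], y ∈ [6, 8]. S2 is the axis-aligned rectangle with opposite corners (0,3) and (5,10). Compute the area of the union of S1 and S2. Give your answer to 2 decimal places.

45.00

By inclusion–exclusion:
Individual areas: |S1| = 18, |S2| = 35.
|S1∩S2|: x∈[1,5], y∈[6,8] → 4·2 = 8.
|S1 ∪ S2| = 53 − 8 = 45.00.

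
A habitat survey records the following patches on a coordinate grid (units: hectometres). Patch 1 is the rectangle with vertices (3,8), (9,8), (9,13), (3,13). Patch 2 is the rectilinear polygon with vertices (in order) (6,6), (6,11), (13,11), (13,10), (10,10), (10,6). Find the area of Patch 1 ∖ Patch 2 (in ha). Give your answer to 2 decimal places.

21.00

|Patch 1| = 30, |Patch 1∩Patch 2| = 9.
|Patch 1 ∖ Patch 2| = |Patch 1| − |Patch 1∩Patch 2| = 30 − 9 = 21.00.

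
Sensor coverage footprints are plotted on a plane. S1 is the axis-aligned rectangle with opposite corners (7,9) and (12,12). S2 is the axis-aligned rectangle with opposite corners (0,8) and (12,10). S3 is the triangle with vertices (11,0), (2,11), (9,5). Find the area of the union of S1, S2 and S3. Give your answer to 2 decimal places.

44.11

By inclusion–exclusion:
Individual areas: |S1| = 15, |S2| = 24, |S3| = 11.5.
|S1∩S2|: x∈[7,12], y∈[9,10] → 5·1 = 5.
|S1∩S3| = 0.
|S2∩S3| = 1.3939.
|S1∩S2∩S3| = 0.
|S1 ∪ S2 ∪ S3| = 50.5 − 6.3939 + 0 = 44.11.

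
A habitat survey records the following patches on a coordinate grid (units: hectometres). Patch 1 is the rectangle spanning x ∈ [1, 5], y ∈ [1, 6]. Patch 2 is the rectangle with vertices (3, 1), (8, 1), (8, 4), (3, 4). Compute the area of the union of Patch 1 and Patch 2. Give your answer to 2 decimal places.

By inclusion–exclusion:
Individual areas: |Patch 1| = 20, |Patch 2| = 15.
|Patch 1∩Patch 2|: x∈[3,5], y∈[1,4] → 2·3 = 6.
|Patch 1 ∪ Patch 2| = 35 − 6 = 29.00.

29.00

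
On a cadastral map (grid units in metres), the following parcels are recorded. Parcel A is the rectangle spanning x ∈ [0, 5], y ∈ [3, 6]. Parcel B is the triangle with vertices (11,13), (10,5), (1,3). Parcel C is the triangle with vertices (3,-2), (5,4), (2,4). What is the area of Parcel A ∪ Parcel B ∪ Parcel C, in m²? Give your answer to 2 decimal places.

By inclusion–exclusion:
Individual areas: |Parcel A| = 15, |Parcel B| = 35, |Parcel C| = 9.
|Parcel A∩Parcel B| = 5.7222.
|Parcel A∩Parcel C| = 2.75.
|Parcel B∩Parcel C| = 1.2825.
|Parcel A∩Parcel B∩Parcel C| = 1.2825.
|Parcel A ∪ Parcel B ∪ Parcel C| = 59 − 9.7547 + 1.2825 = 50.53.

50.53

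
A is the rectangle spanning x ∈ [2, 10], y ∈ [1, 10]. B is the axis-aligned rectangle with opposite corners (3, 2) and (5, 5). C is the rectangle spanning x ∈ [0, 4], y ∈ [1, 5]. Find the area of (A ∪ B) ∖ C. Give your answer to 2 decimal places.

64.00

|A ∪ B| = 72.
|(A ∪ B) ∩ C| = 8.
|(A ∪ B) ∖ C| = 72 − 8 = 64.00.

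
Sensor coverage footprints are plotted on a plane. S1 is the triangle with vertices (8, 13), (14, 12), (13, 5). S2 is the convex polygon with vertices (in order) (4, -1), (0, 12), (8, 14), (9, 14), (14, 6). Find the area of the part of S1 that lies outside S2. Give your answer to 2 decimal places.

10.49

|S1| = 21.5, |S1∩S2| = 11.0082.
|S1 ∖ S2| = |S1| − |S1∩S2| = 21.5 − 11.0082 = 10.49.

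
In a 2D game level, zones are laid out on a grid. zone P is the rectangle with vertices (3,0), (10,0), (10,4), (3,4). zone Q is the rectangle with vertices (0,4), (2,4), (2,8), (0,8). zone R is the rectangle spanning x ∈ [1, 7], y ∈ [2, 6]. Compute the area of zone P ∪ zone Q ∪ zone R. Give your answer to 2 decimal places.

50.00

By inclusion–exclusion:
Individual areas: |zone P| = 28, |zone Q| = 8, |zone R| = 24.
|zone P∩zone Q| = 0 (no overlap).
|zone P∩zone R|: x∈[3,7], y∈[2,4] → 4·2 = 8.
|zone Q∩zone R|: x∈[1,2], y∈[4,6] → 1·2 = 2.
|zone P∩zone Q∩zone R| = 0.
|zone P ∪ zone Q ∪ zone R| = 60 − 10 + 0 = 50.00.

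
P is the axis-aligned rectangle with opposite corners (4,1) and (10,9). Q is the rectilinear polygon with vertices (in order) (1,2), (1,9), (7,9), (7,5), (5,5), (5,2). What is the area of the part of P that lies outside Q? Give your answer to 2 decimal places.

|P| = 48, |P∩Q| = 15.
|P ∖ Q| = |P| − |P∩Q| = 48 − 15 = 33.00.

33.00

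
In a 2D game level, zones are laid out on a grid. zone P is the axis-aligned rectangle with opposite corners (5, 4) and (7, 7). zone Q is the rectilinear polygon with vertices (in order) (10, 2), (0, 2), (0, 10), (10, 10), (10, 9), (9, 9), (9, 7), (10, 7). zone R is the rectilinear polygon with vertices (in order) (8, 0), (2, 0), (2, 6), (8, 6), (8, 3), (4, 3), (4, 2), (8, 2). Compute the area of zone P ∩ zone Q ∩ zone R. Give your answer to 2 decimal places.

The intersection is the polygon with vertices (5,6), (7,6), (7,4), (5,4).
By the shoelace formula its area is 4.00.

4.00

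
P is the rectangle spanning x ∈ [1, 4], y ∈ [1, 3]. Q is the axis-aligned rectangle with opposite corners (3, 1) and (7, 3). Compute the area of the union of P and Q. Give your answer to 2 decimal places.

By inclusion–exclusion:
Individual areas: |P| = 6, |Q| = 8.
|P∩Q|: x∈[3,4], y∈[1,3] → 1·2 = 2.
|P ∪ Q| = 14 − 2 = 12.00.

12.00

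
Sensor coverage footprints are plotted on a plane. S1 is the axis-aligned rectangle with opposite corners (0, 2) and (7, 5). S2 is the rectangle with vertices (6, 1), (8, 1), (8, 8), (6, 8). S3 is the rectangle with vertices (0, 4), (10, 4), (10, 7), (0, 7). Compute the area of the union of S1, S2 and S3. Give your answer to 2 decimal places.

By inclusion–exclusion:
Individual areas: |S1| = 21, |S2| = 14, |S3| = 30.
|S1∩S2|: x∈[6,7], y∈[2,5] → 1·3 = 3.
|S1∩S3|: x∈[0,7], y∈[4,5] → 7·1 = 7.
|S2∩S3|: x∈[6,8], y∈[4,7] → 2·3 = 6.
|S1∩S2∩S3| = 1.
|S1 ∪ S2 ∪ S3| = 65 − 16 + 1 = 50.00.

50.00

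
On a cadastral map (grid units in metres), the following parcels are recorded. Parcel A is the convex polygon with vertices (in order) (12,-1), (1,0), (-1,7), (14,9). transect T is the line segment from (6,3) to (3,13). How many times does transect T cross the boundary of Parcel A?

The segment meets the boundary at (4.577,7.744).

1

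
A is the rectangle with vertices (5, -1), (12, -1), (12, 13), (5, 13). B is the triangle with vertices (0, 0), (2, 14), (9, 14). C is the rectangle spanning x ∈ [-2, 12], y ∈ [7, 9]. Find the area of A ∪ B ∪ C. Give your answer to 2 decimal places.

144.71

By inclusion–exclusion:
Individual areas: |A| = 98, |B| = 49, |C| = 28.
|A∩B| = 8.7659.
|A∩C|: x∈[5,12], y∈[7,9] → 7·2 = 14.
|B∩C| = 8.
|A∩B∩C| = 0.4802.
|A ∪ B ∪ C| = 175 − 30.7659 + 0.4802 = 144.71.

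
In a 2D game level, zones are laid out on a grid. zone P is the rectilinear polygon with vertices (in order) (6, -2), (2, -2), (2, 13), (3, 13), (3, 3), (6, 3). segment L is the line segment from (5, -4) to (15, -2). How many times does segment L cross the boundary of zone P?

The segment lies entirely outside zone P and never meets its boundary.

0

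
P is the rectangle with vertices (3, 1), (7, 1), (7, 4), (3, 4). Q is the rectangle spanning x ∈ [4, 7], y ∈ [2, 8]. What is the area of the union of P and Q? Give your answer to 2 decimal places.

By inclusion–exclusion:
Individual areas: |P| = 12, |Q| = 18.
|P∩Q|: x∈[4,7], y∈[2,4] → 3·2 = 6.
|P ∪ Q| = 30 − 6 = 24.00.

24.00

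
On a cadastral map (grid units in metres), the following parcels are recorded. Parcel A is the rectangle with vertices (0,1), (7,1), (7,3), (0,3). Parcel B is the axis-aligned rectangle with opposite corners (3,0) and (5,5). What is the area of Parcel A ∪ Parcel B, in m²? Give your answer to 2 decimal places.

By inclusion–exclusion:
Individual areas: |Parcel A| = 14, |Parcel B| = 10.
|Parcel A∩Parcel B|: x∈[3,5], y∈[1,3] → 2·2 = 4.
|Parcel A ∪ Parcel B| = 24 − 4 = 20.00.

20.00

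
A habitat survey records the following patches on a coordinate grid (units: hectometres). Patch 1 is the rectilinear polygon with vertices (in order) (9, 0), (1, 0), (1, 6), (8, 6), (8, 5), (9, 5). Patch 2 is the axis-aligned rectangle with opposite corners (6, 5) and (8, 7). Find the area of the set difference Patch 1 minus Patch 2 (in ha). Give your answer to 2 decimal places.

|Patch 1| = 47, |Patch 1∩Patch 2| = 2.
|Patch 1 ∖ Patch 2| = |Patch 1| − |Patch 1∩Patch 2| = 47 − 2 = 45.00.

45.00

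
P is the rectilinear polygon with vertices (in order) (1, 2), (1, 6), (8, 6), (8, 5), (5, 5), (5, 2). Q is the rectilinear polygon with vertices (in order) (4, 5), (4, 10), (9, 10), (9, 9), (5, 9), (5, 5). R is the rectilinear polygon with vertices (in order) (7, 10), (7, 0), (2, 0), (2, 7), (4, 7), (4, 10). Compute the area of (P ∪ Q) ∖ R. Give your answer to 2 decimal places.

|P ∪ Q| = 27.
|(P ∪ Q) ∩ R| = 20.
|(P ∪ Q) ∖ R| = 27 − 20 = 7.00.

7.00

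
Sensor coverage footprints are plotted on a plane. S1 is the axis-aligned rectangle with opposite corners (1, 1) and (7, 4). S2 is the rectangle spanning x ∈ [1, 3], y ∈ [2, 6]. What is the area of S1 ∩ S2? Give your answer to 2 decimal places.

4.00

|S1∩S2|: x∈[1,3], y∈[2,4] → 2·2 = 4.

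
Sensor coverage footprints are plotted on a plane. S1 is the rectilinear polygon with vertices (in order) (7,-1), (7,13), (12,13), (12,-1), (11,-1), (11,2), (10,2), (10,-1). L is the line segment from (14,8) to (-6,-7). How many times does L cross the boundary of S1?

2

The segment meets the boundary at (7,2.75), (12,6.5).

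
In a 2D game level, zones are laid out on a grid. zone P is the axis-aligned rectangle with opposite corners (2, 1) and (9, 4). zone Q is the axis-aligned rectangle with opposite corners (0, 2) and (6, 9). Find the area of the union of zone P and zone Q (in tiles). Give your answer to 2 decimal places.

By inclusion–exclusion:
Individual areas: |zone P| = 21, |zone Q| = 42.
|zone P∩zone Q|: x∈[2,6], y∈[2,4] → 4·2 = 8.
|zone P ∪ zone Q| = 63 − 8 = 55.00.

55.00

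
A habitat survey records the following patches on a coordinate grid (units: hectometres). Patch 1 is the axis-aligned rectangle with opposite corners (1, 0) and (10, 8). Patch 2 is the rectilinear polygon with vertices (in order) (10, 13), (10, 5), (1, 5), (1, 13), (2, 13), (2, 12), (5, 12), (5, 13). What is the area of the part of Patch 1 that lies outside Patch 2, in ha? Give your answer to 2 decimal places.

45.00

|Patch 1| = 72, |Patch 1∩Patch 2| = 27.
|Patch 1 ∖ Patch 2| = |Patch 1| − |Patch 1∩Patch 2| = 72 − 27 = 45.00.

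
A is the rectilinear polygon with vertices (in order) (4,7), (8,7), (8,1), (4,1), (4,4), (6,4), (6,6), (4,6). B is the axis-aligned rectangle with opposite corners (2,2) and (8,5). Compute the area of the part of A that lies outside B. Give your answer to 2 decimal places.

|A| = 20, |A∩B| = 10.
|A ∖ B| = |A| − |A∩B| = 20 − 10 = 10.00.

10.00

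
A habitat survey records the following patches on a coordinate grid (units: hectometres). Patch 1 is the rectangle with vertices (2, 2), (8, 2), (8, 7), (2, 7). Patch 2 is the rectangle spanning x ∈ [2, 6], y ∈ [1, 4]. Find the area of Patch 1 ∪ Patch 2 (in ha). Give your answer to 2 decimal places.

By inclusion–exclusion:
Individual areas: |Patch 1| = 30, |Patch 2| = 12.
|Patch 1∩Patch 2|: x∈[2,6], y∈[2,4] → 4·2 = 8.
|Patch 1 ∪ Patch 2| = 42 − 8 = 34.00.

34.00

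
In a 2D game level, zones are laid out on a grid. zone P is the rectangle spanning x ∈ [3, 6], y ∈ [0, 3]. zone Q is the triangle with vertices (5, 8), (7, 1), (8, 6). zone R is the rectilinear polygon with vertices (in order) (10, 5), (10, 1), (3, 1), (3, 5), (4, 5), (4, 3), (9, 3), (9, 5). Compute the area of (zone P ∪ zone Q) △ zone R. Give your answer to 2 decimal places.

|zone P ∪ zone Q| = 17.5.
|(zone P ∪ zone Q) ∩ zone R| = 6.9714.
|(zone P ∪ zone Q) △ zone R| = 17.5 + 18 − 13.9429 = 21.56.

21.56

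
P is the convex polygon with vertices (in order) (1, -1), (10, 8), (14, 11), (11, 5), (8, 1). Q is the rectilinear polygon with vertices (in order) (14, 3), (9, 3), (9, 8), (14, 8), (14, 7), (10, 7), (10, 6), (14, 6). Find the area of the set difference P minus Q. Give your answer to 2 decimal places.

28.00

|P| = 36.5, |P∩Q| = 8.5.
|P ∖ Q| = |P| − |P∩Q| = 36.5 − 8.5 = 28.00.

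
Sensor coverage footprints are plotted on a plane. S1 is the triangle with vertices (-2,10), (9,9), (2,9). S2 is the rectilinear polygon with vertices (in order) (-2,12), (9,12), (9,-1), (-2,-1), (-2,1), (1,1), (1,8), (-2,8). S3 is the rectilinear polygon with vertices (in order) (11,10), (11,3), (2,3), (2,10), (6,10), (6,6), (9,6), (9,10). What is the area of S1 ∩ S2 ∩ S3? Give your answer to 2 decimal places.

1.82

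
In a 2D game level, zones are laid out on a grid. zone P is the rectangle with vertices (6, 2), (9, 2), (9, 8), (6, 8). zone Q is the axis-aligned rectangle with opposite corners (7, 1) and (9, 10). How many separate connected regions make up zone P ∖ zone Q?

1

zone P ∖ zone Q is a single connected region.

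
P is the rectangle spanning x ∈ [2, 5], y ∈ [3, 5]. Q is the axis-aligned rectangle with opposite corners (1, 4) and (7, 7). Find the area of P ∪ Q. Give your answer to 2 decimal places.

21.00

By inclusion–exclusion:
Individual areas: |P| = 6, |Q| = 18.
|P∩Q|: x∈[2,5], y∈[4,5] → 3·1 = 3.
|P ∪ Q| = 24 − 3 = 21.00.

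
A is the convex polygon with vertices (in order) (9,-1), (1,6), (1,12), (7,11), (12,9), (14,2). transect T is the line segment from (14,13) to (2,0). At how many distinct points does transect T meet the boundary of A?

2

The segment meets the boundary at (4.617,2.835), (10.764,9.494).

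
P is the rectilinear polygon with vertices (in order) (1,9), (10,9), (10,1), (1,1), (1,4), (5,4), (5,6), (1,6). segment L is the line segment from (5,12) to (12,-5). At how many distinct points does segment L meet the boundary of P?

2

The segment meets the boundary at (9.529,1), (6.235,9).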